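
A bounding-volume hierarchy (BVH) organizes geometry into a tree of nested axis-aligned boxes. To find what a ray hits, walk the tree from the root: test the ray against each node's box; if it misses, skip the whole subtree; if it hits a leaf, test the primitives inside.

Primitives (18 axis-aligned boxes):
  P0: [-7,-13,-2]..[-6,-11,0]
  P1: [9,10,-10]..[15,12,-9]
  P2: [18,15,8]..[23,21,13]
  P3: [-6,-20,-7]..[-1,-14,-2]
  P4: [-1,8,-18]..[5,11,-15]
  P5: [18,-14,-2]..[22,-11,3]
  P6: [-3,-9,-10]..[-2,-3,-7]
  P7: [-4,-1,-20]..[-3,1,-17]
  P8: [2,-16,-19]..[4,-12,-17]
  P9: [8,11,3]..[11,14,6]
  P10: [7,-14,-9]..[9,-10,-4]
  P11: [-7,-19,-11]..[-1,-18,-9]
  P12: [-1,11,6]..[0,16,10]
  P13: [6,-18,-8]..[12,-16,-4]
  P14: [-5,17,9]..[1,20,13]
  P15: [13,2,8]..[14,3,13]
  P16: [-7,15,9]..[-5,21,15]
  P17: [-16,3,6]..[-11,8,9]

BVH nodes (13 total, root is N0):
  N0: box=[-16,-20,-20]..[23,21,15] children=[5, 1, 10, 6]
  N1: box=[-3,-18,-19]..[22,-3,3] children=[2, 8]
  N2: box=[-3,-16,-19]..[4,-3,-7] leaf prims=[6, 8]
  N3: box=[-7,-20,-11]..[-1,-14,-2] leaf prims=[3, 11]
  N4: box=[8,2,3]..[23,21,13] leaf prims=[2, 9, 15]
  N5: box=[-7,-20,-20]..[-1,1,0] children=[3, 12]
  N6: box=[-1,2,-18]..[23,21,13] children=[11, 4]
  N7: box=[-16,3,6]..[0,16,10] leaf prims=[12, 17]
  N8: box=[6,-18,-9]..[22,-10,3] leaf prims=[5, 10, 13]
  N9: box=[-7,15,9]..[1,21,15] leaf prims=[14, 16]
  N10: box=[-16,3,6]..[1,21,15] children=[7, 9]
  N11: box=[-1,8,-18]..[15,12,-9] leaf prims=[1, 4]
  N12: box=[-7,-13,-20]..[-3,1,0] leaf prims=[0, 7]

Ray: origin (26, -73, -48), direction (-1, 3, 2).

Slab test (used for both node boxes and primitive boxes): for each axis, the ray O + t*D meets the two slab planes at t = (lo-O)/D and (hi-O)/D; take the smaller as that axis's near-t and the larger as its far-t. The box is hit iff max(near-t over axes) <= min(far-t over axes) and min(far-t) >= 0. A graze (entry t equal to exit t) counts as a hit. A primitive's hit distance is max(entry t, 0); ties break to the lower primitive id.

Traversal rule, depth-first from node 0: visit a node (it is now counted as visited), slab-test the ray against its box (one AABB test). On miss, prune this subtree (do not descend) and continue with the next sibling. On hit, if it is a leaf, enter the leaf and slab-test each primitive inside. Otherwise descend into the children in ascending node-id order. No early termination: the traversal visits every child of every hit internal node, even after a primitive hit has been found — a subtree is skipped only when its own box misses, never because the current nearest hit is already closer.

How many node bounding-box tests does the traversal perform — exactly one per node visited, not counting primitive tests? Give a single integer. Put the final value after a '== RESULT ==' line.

Walk:
N0 x:[3,42] y:[53/3,94/3] z:[14,63/2] -> hit [53/3,94/3], descend [1, 5, 6, 10]
  N1 x:[4,29] y:[55/3,70/3] z:[29/2,51/2] -> hit [55/3,70/3], descend [2, 8]
    N2 x:[22,29] y:[19,70/3] z:[29/2,41/2] -> miss, prune
    N8 x:[4,20] y:[55/3,21] z:[39/2,51/2] -> hit [39/2,20] leaf, test {P5(miss), P10(miss), P13(miss)}
  N5 x:[27,33] y:[53/3,74/3] z:[14,24] -> miss, prune
  N6 x:[3,27] y:[25,94/3] z:[15,61/2] -> hit [25,27], descend [4, 11]
    N4 x:[3,18] y:[25,94/3] z:[51/2,61/2] -> miss, prune
    N11 x:[11,27] y:[27,85/3] z:[15,39/2] -> miss, prune
  N10 x:[25,42] y:[76/3,94/3] z:[27,63/2] -> hit [27,94/3], descend [7, 9]
    N7 x:[26,42] y:[76/3,89/3] z:[27,29] -> hit [27,29] leaf, test {P12(miss), P17(miss)}
    N9 x:[25,33] y:[88/3,94/3] z:[57/2,63/2] -> hit [88/3,94/3] leaf, test {P14@t=30, P16@t=31}

Visited [0, 1, 2, 8, 5, 6, 4, 11, 10, 7, 9]. Tests: 11 box, 3 leaf. Nearest: P14.

== RESULT ==
11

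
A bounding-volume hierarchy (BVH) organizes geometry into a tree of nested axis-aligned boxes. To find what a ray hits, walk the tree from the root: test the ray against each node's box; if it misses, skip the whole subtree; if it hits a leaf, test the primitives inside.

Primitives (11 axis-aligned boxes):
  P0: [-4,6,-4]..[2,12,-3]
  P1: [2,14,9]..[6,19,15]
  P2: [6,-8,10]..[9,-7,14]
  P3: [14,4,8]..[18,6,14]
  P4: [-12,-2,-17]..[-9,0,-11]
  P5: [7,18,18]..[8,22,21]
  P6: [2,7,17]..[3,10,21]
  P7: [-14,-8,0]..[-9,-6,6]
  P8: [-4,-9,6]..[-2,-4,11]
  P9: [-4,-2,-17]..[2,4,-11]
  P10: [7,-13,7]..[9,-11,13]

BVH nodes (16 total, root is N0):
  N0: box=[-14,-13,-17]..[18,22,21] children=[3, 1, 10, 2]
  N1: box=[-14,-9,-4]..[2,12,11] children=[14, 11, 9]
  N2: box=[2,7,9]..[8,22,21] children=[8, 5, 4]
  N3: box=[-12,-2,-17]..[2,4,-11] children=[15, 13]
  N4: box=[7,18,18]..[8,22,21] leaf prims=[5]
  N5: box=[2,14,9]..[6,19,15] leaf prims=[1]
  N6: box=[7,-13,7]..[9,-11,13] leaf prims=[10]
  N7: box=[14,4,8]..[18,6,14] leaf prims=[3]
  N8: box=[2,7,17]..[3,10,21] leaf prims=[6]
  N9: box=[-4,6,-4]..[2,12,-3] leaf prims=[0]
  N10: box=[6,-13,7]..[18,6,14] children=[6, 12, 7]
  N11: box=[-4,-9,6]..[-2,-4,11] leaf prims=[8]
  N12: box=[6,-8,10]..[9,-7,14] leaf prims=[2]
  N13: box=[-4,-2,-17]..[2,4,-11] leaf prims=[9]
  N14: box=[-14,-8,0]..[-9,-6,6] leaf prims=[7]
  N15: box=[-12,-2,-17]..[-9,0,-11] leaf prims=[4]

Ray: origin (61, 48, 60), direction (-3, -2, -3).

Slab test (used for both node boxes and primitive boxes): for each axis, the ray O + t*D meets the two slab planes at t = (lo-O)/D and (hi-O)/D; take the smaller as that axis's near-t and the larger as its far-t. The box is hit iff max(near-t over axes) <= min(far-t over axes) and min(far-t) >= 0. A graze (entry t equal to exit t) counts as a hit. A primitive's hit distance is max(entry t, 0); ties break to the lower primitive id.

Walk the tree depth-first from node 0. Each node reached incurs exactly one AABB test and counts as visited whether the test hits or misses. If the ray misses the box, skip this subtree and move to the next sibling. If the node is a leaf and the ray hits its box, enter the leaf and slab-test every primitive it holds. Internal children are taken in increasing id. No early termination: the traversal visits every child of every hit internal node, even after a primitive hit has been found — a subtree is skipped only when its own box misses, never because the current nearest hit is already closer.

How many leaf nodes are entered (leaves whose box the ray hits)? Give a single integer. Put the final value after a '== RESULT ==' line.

Traverse from the root:
N0 x:[43/3,25] y:[13,61/2] z:[13,77/3] -> hit [43/3,25], descend [1, 2, 3, 10]
  N1 x:[59/3,25] y:[18,57/2] z:[49/3,64/3] -> hit [59/3,64/3], descend [9, 11, 14]
    N9 x:[59/3,65/3] y:[18,21] z:[21,64/3] -> hit [21,21] leaf, test {P0@t=21}
    N11 x:[21,65/3] y:[26,57/2] z:[49/3,18] -> miss, prune
    N14 x:[70/3,25] y:[27,28] z:[18,20] -> miss, prune
  N2 x:[53/3,59/3] y:[13,41/2] z:[13,17] -> miss, prune
  N3 x:[59/3,73/3] y:[22,25] z:[71/3,77/3] -> hit [71/3,73/3], descend [13, 15]
    N13 x:[59/3,65/3] y:[22,25] z:[71/3,77/3] -> miss, prune
    N15 x:[70/3,73/3] y:[24,25] z:[71/3,77/3] -> hit [24,73/3] leaf, test {P4@t=24}
  N10 x:[43/3,55/3] y:[21,61/2] z:[46/3,53/3] -> miss, prune

order=[0, 1, 9, 11, 14, 2, 3, 13, 15, 10]  |boxes|=10  |leaves|=2  hit=P0

== RESULT ==
2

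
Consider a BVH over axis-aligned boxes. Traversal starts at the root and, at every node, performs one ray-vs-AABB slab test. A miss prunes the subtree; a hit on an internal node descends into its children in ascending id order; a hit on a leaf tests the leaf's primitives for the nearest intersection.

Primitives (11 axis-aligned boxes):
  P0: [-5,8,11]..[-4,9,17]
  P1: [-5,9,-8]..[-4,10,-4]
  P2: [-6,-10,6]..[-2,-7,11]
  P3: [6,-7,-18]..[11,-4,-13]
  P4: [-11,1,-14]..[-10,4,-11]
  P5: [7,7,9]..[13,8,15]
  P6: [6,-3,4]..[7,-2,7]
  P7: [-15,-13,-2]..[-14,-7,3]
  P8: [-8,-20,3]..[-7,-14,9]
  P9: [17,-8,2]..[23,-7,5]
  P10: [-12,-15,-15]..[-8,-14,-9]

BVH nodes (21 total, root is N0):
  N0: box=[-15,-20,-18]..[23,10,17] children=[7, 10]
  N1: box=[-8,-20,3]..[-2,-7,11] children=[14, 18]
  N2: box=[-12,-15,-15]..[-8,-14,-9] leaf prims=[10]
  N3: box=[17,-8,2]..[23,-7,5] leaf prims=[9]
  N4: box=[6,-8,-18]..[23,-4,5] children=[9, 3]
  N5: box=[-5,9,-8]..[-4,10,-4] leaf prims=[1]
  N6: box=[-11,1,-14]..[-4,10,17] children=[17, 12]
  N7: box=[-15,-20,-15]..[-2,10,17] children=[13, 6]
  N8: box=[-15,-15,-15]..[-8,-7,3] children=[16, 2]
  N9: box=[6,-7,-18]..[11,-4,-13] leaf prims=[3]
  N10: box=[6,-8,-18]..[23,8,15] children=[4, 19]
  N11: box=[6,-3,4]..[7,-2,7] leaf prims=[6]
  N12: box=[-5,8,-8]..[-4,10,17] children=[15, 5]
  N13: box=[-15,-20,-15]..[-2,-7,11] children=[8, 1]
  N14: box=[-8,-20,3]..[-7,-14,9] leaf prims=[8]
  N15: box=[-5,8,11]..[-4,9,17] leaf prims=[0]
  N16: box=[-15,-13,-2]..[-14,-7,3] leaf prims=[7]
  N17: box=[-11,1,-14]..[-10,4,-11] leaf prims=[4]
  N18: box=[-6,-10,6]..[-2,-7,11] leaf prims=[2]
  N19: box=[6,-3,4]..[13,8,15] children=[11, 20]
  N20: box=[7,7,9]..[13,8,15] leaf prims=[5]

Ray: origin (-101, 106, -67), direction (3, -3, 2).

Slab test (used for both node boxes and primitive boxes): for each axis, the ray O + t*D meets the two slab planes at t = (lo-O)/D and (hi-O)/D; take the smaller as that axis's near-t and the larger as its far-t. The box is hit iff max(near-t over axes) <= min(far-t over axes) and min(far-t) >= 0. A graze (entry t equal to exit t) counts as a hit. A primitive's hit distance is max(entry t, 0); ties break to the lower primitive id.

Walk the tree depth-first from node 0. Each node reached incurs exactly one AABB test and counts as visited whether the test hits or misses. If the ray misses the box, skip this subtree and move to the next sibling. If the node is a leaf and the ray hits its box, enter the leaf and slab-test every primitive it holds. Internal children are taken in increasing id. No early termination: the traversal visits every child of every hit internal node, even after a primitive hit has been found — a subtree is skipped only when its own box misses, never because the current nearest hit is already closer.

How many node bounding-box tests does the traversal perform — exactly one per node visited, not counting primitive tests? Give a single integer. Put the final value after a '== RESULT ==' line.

Traverse from the root:
N0 x:[86/3,124/3] y:[32,42] z:[49/2,42] -> hit [32,124/3], descend [7, 10]
  N7 x:[86/3,33] y:[32,42] z:[26,42] -> hit [32,33], descend [6, 13]
    N6 x:[30,97/3] y:[32,35] z:[53/2,42] -> hit [32,97/3], descend [12, 17]
      N12 x:[32,97/3] y:[32,98/3] z:[59/2,42] -> hit [32,97/3], descend [5, 15]
        N5 x:[32,97/3] y:[32,97/3] z:[59/2,63/2] -> miss, prune
        N15 x:[32,97/3] y:[97/3,98/3] z:[39,42] -> miss, prune
      N17 x:[30,91/3] y:[34,35] z:[53/2,28] -> miss, prune
    N13 x:[86/3,33] y:[113/3,42] z:[26,39] -> miss, prune
  N10 x:[107/3,124/3] y:[98/3,38] z:[49/2,41] -> hit [107/3,38], descend [4, 19]
    N4 x:[107/3,124/3] y:[110/3,38] z:[49/2,36] -> miss, prune
    N19 x:[107/3,38] y:[98/3,109/3] z:[71/2,41] -> hit [107/3,109/3], descend [11, 20]
      N11 x:[107/3,36] y:[36,109/3] z:[71/2,37] -> hit [36,36] leaf, test {P6@t=36}
      N20 x:[36,38] y:[98/3,33] z:[38,41] -> miss, prune

Summary -> nodes [0, 7, 6, 12, 5, 15, 17, 13, 10, 4, 19, 11, 20]; box-tests=13; leaf-entries=1; first=P6

== RESULT ==
13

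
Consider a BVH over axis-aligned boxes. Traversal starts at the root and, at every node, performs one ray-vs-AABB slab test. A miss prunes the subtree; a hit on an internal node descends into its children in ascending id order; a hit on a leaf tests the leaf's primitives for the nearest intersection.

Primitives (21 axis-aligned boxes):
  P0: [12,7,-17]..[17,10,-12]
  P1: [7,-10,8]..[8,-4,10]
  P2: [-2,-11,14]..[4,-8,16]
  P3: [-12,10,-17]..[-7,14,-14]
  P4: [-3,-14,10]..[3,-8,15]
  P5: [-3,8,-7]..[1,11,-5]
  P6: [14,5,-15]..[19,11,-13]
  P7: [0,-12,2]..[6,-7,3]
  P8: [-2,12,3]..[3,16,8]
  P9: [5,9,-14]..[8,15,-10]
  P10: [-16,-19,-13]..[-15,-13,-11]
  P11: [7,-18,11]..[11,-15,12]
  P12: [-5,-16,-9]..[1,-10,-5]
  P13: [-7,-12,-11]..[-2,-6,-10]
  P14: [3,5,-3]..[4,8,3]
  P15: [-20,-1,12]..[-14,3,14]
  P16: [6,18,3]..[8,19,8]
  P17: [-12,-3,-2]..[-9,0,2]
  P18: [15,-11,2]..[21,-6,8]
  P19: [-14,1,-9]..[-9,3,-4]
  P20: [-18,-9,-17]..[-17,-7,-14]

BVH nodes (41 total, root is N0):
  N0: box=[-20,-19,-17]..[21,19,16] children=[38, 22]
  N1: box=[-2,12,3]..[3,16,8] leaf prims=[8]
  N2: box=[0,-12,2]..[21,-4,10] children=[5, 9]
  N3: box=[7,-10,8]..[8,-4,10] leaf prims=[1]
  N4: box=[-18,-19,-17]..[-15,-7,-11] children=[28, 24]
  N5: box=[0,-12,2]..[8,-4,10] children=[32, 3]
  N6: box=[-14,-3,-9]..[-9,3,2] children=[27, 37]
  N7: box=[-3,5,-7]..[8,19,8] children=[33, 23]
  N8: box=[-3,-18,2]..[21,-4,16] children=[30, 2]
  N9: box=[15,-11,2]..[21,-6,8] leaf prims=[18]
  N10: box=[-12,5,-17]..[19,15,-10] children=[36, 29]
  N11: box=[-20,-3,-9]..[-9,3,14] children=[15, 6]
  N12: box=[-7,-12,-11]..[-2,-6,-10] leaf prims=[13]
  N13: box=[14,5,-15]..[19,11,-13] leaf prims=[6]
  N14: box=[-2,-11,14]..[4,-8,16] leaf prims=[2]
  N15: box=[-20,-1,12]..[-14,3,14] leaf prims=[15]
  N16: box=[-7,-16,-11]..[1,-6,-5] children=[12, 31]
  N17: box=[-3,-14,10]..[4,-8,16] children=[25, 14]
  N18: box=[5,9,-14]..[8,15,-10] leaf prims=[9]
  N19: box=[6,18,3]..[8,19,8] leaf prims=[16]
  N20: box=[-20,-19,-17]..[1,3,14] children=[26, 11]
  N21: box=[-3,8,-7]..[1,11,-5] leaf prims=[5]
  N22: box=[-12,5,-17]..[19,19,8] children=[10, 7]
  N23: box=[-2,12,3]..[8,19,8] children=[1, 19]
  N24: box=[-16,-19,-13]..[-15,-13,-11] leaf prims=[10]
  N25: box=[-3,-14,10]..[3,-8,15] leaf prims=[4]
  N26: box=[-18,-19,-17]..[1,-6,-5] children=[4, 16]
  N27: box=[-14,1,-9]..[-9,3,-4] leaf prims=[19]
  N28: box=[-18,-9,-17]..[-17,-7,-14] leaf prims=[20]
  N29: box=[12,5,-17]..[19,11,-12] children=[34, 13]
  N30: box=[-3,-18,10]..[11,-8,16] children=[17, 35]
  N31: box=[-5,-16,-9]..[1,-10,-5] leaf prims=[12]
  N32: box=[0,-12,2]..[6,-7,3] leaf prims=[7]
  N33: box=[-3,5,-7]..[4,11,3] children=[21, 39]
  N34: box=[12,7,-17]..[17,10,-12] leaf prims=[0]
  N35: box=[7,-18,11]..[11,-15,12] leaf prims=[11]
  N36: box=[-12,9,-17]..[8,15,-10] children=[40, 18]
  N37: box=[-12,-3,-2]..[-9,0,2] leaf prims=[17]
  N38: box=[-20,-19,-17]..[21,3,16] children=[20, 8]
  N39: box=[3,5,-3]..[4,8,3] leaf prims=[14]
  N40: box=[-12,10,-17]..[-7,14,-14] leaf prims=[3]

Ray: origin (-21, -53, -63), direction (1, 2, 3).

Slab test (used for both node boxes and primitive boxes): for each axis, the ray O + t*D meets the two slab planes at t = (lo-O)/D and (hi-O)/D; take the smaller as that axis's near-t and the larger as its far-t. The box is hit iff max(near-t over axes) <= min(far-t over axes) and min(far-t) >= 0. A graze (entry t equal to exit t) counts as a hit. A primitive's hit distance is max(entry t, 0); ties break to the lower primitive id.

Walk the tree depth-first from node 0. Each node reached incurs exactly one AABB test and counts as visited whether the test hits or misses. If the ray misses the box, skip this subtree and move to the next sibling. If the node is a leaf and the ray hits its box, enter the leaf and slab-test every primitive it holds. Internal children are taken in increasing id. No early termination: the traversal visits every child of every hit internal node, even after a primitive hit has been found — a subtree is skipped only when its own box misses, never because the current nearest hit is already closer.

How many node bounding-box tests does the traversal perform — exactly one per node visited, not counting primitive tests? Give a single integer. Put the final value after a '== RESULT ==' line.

Trace the traversal:
N0 x:[1,42] y:[17,36] z:[46/3,79/3] -> hit [17,79/3], descend [22, 38]
  N22 x:[9,40] y:[29,36] z:[46/3,71/3] -> miss, prune
  N38 x:[1,42] y:[17,28] z:[46/3,79/3] -> hit [17,79/3], descend [8, 20]
    N8 x:[18,42] y:[35/2,49/2] z:[65/3,79/3] -> hit [65/3,49/2], descend [2, 30]
      N2 x:[21,42] y:[41/2,49/2] z:[65/3,73/3] -> hit [65/3,73/3], descend [5, 9]
        N5 x:[21,29] y:[41/2,49/2] z:[65/3,73/3] -> hit [65/3,73/3], descend [3, 32]
          N3 x:[28,29] y:[43/2,49/2] z:[71/3,73/3] -> miss, prune
          N32 x:[21,27] y:[41/2,23] z:[65/3,22] -> hit [65/3,22] leaf, test {P7@t=65/3}
        N9 x:[36,42] y:[21,47/2] z:[65/3,71/3] -> miss, prune
      N30 x:[18,32] y:[35/2,45/2] z:[73/3,79/3] -> miss, prune
    N20 x:[1,22] y:[17,28] z:[46/3,77/3] -> hit [17,22], descend [11, 26]
      N11 x:[1,12] y:[25,28] z:[18,77/3] -> miss, prune
      N26 x:[3,22] y:[17,47/2] z:[46/3,58/3] -> hit [17,58/3], descend [4, 16]
        N4 x:[3,6] y:[17,23] z:[46/3,52/3] -> miss, prune
        N16 x:[14,22] y:[37/2,47/2] z:[52/3,58/3] -> hit [37/2,58/3], descend [12, 31]
          N12 x:[14,19] y:[41/2,47/2] z:[52/3,53/3] -> miss, prune
          N31 x:[16,22] y:[37/2,43/2] z:[18,58/3] -> hit [37/2,58/3] leaf, test {P12@t=37/2}

Visited [0, 22, 38, 8, 2, 5, 3, 32, 9, 30, 20, 11, 26, 4, 16, 12, 31]. Tests: 17 box, 2 leaf. Nearest: P12.

== RESULT ==
17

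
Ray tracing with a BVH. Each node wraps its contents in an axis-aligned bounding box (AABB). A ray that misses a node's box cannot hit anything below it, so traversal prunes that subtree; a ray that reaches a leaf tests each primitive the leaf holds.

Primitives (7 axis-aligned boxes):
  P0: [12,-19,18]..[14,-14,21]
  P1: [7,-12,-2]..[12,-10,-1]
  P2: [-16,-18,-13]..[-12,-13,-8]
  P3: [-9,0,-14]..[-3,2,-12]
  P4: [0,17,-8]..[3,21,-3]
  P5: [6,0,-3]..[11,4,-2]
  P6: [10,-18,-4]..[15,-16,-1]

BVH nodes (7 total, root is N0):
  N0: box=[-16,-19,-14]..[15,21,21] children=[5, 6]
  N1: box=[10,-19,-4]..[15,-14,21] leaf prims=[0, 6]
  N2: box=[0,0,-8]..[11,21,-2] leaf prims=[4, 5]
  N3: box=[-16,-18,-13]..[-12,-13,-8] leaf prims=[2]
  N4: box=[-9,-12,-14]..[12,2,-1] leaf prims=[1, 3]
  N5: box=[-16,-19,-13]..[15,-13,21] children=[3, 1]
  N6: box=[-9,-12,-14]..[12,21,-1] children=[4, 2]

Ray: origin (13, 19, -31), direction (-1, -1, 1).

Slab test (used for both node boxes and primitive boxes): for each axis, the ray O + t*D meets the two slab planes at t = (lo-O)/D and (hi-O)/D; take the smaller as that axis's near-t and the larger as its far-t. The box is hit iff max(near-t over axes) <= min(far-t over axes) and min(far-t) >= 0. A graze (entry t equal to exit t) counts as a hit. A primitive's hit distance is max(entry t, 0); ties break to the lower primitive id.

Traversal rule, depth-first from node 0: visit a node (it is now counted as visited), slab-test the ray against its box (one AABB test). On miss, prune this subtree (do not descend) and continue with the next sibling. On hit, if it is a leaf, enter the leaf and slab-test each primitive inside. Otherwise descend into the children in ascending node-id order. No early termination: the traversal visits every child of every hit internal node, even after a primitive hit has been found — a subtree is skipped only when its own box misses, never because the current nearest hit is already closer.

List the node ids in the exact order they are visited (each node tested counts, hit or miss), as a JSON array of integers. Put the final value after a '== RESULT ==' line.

Walk:
N0 x:[-2,29] y:[-2,38] z:[17,52] -> hit [17,29], descend [5, 6]
  N5 x:[-2,29] y:[32,38] z:[18,52] -> miss, prune
  N6 x:[1,22] y:[-2,31] z:[17,30] -> hit [17,22], descend [2, 4]
    N2 x:[2,13] y:[-2,19] z:[23,29] -> miss, prune
    N4 x:[1,22] y:[17,31] z:[17,30] -> hit [17,22] leaf, test {P1(miss), P3@t=17}

Summary -> nodes [0, 5, 6, 2, 4]; box-tests=5; leaf-entries=1; first=P3

== RESULT ==
[0, 5, 6, 2, 4]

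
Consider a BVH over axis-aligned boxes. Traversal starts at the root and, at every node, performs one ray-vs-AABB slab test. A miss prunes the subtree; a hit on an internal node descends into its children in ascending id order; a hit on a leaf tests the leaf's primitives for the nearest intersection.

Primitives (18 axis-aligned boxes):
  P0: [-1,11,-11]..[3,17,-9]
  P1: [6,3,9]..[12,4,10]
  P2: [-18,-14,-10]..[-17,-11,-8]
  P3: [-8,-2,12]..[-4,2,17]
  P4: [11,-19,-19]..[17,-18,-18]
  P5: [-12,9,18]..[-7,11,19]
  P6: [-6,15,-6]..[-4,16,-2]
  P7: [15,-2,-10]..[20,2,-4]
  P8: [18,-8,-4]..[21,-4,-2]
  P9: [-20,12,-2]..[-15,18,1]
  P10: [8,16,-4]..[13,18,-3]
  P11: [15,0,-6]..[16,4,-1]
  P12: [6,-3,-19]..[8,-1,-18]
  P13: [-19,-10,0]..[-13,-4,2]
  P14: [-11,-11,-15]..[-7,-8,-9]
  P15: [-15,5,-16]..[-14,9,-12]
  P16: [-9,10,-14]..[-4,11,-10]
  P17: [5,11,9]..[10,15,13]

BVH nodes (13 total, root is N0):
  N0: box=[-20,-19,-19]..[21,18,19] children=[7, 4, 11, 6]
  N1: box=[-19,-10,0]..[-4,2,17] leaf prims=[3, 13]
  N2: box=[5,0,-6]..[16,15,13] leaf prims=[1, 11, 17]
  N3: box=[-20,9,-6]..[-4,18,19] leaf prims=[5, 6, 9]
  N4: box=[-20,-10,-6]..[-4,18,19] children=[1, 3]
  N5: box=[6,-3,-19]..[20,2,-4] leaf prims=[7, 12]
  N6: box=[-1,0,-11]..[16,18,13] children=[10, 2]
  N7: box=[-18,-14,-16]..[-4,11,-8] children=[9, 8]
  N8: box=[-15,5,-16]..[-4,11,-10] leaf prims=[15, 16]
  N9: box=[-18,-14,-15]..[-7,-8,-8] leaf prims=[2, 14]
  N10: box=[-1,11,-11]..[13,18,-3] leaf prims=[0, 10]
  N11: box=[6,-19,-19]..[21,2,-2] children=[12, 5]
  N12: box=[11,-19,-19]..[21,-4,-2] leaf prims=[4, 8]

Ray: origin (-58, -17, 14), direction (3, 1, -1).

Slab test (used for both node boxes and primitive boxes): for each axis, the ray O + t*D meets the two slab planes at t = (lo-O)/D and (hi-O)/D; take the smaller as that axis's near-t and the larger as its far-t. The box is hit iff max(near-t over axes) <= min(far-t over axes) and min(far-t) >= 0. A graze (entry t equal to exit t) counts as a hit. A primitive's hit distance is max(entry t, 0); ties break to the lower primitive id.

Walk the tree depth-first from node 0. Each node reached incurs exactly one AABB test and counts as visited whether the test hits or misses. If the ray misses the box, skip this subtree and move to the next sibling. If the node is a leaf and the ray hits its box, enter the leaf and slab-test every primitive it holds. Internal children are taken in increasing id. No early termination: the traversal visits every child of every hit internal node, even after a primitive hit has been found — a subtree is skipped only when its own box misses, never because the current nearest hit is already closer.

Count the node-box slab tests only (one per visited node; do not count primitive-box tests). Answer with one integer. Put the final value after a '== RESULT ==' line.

Walk:
N0 x:[38/3,79/3] y:[-2,35] z:[-5,33] -> hit [38/3,79/3], descend [4, 6, 7, 11]
  N4 x:[38/3,18] y:[7,35] z:[-5,20] -> hit [38/3,18], descend [1, 3]
    N1 x:[13,18] y:[7,19] z:[-3,14] -> hit [13,14] leaf, test {P3(miss), P13@t=13}
    N3 x:[38/3,18] y:[26,35] z:[-5,20] -> miss, prune
  N6 x:[19,74/3] y:[17,35] z:[1,25] -> hit [19,74/3], descend [2, 10]
    N2 x:[21,74/3] y:[17,32] z:[1,20] -> miss, prune
    N10 x:[19,71/3] y:[28,35] z:[17,25] -> miss, prune
  N7 x:[40/3,18] y:[3,28] z:[22,30] -> miss, prune
  N11 x:[64/3,79/3] y:[-2,19] z:[16,33] -> miss, prune

order=[0, 4, 1, 3, 6, 2, 10, 7, 11]  |boxes|=9  |leaves|=1  hit=P13

== RESULT ==
9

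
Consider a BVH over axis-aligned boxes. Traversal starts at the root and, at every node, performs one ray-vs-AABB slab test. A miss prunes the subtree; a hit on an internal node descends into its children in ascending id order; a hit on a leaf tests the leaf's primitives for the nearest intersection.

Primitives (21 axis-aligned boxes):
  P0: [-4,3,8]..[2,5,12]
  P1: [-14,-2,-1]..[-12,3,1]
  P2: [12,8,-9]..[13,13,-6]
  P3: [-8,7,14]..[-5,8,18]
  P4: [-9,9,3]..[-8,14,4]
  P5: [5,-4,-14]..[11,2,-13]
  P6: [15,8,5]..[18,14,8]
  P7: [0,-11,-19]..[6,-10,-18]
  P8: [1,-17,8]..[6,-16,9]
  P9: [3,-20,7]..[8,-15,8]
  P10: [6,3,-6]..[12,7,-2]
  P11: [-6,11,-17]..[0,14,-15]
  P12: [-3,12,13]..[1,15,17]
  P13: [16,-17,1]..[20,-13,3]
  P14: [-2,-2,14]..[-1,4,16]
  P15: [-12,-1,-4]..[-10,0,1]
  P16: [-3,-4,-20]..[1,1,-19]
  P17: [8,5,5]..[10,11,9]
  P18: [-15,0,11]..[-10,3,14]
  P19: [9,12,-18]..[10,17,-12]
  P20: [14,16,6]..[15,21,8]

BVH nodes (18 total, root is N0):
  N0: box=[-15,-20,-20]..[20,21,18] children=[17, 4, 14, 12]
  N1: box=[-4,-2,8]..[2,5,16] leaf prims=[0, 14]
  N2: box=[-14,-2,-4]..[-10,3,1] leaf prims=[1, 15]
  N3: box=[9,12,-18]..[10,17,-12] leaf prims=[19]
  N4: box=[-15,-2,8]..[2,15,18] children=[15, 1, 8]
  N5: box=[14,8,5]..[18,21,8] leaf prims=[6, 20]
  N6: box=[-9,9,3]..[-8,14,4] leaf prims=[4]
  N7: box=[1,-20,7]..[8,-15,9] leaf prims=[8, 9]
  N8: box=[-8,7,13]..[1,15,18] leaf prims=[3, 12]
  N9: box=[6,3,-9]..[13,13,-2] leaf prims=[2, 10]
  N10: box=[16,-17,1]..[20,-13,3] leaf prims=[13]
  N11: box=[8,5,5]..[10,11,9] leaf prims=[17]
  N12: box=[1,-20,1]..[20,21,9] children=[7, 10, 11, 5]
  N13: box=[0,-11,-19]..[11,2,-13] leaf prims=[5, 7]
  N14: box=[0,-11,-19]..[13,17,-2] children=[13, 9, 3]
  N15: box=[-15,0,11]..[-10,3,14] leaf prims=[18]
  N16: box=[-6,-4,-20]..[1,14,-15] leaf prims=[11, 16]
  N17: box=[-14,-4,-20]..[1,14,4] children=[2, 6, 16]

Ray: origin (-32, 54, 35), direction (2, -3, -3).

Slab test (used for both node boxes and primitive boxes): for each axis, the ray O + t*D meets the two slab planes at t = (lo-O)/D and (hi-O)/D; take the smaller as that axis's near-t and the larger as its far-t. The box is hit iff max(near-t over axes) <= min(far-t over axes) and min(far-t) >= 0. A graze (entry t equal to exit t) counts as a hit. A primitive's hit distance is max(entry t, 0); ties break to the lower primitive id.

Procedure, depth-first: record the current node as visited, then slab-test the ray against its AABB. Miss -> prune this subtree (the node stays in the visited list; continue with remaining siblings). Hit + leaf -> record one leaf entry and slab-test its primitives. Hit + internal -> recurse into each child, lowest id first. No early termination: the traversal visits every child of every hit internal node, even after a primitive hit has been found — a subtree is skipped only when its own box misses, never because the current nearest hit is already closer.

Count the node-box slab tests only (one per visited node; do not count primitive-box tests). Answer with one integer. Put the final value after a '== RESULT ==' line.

Walk:
N0 x:[17/2,26] y:[11,74/3] z:[17/3,55/3] -> hit [11,55/3], descend [4, 12, 14, 17]
  N4 x:[17/2,17] y:[13,56/3] z:[17/3,9] -> miss, prune
  N12 x:[33/2,26] y:[11,74/3] z:[26/3,34/3] -> miss, prune
  N14 x:[16,45/2] y:[37/3,65/3] z:[37/3,18] -> hit [16,18], descend [3, 9, 13]
    N3 x:[41/2,21] y:[37/3,14] z:[47/3,53/3] -> miss, prune
    N9 x:[19,45/2] y:[41/3,17] z:[37/3,44/3] -> miss, prune
    N13 x:[16,43/2] y:[52/3,65/3] z:[16,18] -> hit [52/3,18] leaf, test {P5(miss), P7(miss)}
  N17 x:[9,33/2] y:[40/3,58/3] z:[31/3,55/3] -> hit [40/3,33/2], descend [2, 6, 16]
    N2 x:[9,11] y:[17,56/3] z:[34/3,13] -> miss, prune
    N6 x:[23/2,12] y:[40/3,15] z:[31/3,32/3] -> miss, prune
    N16 x:[13,33/2] y:[40/3,58/3] z:[50/3,55/3] -> miss, prune

Visited [0, 4, 12, 14, 3, 9, 13, 17, 2, 6, 16]. Tests: 11 box, 1 leaf. Nearest: miss.

== RESULT ==
11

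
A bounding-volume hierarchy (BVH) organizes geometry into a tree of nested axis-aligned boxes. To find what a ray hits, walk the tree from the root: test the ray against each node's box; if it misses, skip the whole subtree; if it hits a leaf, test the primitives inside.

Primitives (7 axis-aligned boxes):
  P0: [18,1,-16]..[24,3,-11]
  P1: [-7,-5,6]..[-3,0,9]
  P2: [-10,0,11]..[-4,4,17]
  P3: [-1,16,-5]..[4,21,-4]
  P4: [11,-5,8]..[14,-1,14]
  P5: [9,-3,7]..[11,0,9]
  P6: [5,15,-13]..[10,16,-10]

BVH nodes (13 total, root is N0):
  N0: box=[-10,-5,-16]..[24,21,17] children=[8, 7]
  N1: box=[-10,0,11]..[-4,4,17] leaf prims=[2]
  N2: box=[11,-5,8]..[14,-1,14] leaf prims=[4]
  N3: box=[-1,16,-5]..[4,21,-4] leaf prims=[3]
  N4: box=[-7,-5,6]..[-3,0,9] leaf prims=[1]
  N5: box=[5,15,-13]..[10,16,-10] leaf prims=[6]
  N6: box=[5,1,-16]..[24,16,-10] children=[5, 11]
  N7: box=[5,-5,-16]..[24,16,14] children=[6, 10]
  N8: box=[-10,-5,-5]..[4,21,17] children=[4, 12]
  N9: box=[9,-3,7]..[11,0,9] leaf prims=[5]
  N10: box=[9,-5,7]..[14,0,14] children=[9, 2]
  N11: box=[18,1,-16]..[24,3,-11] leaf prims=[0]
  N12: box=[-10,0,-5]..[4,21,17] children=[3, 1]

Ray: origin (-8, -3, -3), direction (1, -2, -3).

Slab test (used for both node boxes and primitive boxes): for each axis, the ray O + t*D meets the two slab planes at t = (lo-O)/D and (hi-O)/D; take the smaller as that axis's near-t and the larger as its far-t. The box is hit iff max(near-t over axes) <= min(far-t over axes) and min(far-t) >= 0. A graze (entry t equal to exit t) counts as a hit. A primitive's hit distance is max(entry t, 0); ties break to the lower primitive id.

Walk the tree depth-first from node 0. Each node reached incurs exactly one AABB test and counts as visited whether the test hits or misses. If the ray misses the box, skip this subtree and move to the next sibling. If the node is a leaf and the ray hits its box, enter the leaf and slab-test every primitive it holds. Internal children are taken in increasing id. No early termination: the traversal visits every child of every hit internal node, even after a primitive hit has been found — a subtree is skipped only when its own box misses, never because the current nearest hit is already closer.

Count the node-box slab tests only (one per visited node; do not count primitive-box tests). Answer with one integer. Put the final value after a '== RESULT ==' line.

Walk:
N0 x:[-2,32] y:[-12,1] z:[-20/3,13/3] -> hit [-2,1], descend [7, 8]
  N7 x:[13,32] y:[-19/2,1] z:[-17/3,13/3] -> miss, prune
  N8 x:[-2,12] y:[-12,1] z:[-20/3,2/3] -> hit [-2,2/3], descend [4, 12]
    N4 x:[1,5] y:[-3/2,1] z:[-4,-3] -> miss, prune
    N12 x:[-2,12] y:[-12,-3/2] z:[-20/3,2/3] -> miss, prune

Summary -> nodes [0, 7, 8, 4, 12]; box-tests=5; leaf-entries=0; first=miss

== RESULT ==
5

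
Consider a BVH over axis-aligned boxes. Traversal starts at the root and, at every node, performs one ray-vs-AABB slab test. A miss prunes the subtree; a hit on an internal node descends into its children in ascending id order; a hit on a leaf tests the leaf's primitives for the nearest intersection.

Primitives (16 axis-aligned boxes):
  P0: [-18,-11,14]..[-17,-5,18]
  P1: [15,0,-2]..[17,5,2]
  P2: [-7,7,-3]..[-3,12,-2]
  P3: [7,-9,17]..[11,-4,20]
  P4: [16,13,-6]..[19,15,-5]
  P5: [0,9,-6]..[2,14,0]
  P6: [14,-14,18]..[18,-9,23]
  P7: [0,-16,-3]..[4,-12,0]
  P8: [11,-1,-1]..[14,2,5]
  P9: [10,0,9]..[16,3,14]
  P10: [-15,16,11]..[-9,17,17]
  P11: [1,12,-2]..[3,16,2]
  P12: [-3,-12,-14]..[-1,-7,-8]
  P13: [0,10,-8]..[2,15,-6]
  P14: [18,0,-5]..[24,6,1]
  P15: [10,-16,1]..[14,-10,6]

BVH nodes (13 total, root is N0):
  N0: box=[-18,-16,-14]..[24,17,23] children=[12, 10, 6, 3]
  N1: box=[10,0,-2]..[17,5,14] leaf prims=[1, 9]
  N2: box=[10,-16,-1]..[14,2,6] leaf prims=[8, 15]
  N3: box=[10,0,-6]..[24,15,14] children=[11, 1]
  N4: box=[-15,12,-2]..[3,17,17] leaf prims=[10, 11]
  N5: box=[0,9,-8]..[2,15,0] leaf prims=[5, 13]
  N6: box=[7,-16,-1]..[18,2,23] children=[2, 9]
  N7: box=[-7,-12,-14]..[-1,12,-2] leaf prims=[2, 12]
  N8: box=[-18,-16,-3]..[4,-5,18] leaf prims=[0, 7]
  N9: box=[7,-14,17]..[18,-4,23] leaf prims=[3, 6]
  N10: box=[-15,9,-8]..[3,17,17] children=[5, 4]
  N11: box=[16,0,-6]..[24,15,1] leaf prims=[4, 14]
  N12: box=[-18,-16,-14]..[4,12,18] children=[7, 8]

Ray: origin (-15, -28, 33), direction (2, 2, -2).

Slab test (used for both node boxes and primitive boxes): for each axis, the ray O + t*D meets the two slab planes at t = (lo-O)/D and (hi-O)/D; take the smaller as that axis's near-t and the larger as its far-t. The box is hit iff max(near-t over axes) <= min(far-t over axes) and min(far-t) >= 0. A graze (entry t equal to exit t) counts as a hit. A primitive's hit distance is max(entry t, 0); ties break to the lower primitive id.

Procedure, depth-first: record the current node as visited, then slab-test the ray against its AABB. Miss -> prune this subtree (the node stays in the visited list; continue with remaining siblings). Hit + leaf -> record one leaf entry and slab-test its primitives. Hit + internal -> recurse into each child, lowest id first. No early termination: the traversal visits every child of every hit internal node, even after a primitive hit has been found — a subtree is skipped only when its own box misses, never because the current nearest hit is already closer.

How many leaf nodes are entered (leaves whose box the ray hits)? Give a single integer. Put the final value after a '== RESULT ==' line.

Trace the traversal:
N0 x:[-3/2,39/2] y:[6,45/2] z:[5,47/2] -> hit [6,39/2], descend [3, 6, 10, 12]
  N3 x:[25/2,39/2] y:[14,43/2] z:[19/2,39/2] -> hit [14,39/2], descend [1, 11]
    N1 x:[25/2,16] y:[14,33/2] z:[19/2,35/2] -> hit [14,16] leaf, test {P1@t=31/2, P9(miss)}
    N11 x:[31/2,39/2] y:[14,43/2] z:[16,39/2] -> hit [16,39/2] leaf, test {P4(miss), P14@t=33/2}
  N6 x:[11,33/2] y:[6,15] z:[5,17] -> hit [11,15], descend [2, 9]
    N2 x:[25/2,29/2] y:[6,15] z:[27/2,17] -> hit [27/2,29/2] leaf, test {P8@t=14, P15(miss)}
    N9 x:[11,33/2] y:[7,12] z:[5,8] -> miss, prune
  N10 x:[0,9] y:[37/2,45/2] z:[8,41/2] -> miss, prune
  N12 x:[-3/2,19/2] y:[6,20] z:[15/2,47/2] -> hit [15/2,19/2], descend [7, 8]
    N7 x:[4,7] y:[8,20] z:[35/2,47/2] -> miss, prune
    N8 x:[-3/2,19/2] y:[6,23/2] z:[15/2,18] -> hit [15/2,19/2] leaf, test {P0(miss), P7(miss)}

Summary -> nodes [0, 3, 1, 11, 6, 2, 9, 10, 12, 7, 8]; box-tests=11; leaf-entries=4; first=P8

== RESULT ==
4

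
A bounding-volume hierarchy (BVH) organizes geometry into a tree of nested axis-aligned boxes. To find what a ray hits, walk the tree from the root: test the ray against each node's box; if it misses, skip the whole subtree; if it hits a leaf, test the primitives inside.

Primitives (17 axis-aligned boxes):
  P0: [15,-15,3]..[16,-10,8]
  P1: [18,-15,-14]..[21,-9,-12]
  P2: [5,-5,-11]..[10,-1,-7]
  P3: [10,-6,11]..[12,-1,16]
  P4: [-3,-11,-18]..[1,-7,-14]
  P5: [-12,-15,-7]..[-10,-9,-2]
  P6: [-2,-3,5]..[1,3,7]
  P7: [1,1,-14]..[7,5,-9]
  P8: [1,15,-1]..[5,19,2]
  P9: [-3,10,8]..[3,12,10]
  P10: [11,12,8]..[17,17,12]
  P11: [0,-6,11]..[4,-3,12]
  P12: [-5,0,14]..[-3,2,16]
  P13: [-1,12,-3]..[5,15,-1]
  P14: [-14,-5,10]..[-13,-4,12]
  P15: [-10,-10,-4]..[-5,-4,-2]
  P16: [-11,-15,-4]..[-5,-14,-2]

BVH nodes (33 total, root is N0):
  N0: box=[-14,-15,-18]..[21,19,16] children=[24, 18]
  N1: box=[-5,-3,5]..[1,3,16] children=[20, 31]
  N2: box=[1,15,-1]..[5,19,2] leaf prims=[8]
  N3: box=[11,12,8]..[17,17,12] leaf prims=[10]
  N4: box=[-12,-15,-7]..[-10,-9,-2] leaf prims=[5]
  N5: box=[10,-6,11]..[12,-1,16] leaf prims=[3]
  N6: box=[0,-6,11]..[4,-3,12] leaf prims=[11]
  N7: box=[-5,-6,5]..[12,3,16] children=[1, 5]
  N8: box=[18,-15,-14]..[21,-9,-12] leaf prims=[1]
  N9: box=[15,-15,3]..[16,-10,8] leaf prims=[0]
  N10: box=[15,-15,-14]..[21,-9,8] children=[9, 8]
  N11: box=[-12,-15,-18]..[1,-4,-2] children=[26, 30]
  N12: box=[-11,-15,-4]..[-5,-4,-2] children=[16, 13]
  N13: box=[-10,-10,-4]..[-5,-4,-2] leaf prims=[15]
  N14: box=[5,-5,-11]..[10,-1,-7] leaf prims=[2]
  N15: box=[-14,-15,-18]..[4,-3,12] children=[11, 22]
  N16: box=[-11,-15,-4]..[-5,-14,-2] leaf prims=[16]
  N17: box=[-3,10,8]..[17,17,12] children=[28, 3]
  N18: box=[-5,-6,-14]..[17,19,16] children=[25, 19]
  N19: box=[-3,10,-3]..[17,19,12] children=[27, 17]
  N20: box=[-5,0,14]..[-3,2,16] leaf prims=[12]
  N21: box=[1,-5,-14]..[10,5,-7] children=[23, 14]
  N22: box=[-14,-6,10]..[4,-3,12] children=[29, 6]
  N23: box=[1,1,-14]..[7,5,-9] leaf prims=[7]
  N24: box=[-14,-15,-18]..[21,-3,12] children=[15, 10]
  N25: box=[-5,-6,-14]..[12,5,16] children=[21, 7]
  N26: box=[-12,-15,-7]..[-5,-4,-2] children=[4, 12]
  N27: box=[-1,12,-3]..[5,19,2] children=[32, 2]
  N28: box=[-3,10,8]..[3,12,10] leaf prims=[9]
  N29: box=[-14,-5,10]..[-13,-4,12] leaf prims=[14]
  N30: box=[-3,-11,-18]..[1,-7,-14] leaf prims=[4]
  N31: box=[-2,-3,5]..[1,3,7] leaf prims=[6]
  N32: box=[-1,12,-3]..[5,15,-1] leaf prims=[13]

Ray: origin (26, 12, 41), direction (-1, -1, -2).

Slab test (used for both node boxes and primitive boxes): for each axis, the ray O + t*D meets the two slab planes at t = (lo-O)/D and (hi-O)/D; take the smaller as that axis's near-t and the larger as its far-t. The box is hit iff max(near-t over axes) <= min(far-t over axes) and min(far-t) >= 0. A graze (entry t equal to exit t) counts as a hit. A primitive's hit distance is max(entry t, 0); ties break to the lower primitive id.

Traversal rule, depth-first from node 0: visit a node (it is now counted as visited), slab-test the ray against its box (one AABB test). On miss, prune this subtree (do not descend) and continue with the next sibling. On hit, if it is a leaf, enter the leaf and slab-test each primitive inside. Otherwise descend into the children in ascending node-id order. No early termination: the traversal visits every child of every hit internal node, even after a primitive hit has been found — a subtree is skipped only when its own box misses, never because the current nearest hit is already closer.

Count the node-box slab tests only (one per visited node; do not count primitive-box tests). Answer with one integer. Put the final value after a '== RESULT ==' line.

Traverse from the root:
N0 x:[5,40] y:[-7,27] z:[25/2,59/2] -> hit [25/2,27], descend [18, 24]
  N18 x:[9,31] y:[-7,18] z:[25/2,55/2] -> hit [25/2,18], descend [19, 25]
    N19 x:[9,29] y:[-7,2] z:[29/2,22] -> miss, prune
    N25 x:[14,31] y:[7,18] z:[25/2,55/2] -> hit [14,18], descend [7, 21]
      N7 x:[14,31] y:[9,18] z:[25/2,18] -> hit [14,18], descend [1, 5]
        N1 x:[25,31] y:[9,15] z:[25/2,18] -> miss, prune
        N5 x:[14,16] y:[13,18] z:[25/2,15] -> hit [14,15] leaf, test {P3@t=14}
      N21 x:[16,25] y:[7,17] z:[24,55/2] -> miss, prune
  N24 x:[5,40] y:[15,27] z:[29/2,59/2] -> hit [15,27], descend [10, 15]
    N10 x:[5,11] y:[21,27] z:[33/2,55/2] -> miss, prune
    N15 x:[22,40] y:[15,27] z:[29/2,59/2] -> hit [22,27], descend [11, 22]
      N11 x:[25,38] y:[16,27] z:[43/2,59/2] -> hit [25,27], descend [26, 30]
        N26 x:[31,38] y:[16,27] z:[43/2,24] -> miss, prune
        N30 x:[25,29] y:[19,23] z:[55/2,59/2] -> miss, prune
      N22 x:[22,40] y:[15,18] z:[29/2,31/2] -> miss, prune

15 AABB tests over nodes [0, 18, 19, 25, 7, 1, 5, 21, 24, 10, 15, 11, 26, 30, 22]; 1 leaf entered; closest P3.

== RESULT ==
15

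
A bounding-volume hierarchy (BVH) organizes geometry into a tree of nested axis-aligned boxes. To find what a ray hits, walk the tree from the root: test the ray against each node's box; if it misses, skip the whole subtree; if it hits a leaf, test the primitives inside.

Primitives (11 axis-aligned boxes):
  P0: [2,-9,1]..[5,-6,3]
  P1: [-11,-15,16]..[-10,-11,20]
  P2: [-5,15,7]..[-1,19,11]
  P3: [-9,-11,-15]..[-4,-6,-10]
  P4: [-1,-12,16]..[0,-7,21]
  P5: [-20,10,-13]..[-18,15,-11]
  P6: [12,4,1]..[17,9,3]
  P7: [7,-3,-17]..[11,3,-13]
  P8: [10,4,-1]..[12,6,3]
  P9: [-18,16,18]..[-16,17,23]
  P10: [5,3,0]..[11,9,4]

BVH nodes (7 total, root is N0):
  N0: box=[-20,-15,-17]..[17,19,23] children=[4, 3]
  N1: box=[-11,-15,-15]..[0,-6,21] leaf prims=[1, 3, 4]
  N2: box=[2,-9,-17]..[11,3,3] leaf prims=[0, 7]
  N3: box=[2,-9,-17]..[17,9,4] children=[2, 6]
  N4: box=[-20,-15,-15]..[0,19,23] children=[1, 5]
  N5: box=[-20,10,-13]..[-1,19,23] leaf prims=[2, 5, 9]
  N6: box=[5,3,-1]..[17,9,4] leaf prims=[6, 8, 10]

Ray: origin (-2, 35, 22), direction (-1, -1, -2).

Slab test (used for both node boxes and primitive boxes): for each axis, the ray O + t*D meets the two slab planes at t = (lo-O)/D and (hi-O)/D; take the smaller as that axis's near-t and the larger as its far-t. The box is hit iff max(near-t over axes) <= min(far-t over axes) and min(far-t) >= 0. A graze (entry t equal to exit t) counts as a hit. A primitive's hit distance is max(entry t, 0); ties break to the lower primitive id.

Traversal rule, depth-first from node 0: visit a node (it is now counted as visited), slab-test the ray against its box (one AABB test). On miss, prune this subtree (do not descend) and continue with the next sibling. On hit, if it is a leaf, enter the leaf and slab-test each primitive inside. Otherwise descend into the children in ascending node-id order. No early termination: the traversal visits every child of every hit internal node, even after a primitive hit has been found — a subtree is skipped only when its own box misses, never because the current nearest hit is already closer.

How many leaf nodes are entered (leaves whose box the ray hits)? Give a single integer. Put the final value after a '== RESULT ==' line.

Trace the traversal:
N0 x:[-19,18] y:[16,50] z:[-1/2,39/2] -> hit [16,18], descend [3, 4]
  N3 x:[-19,-4] y:[26,44] z:[9,39/2] -> miss, prune
  N4 x:[-2,18] y:[16,50] z:[-1/2,37/2] -> hit [16,18], descend [1, 5]
    N1 x:[-2,9] y:[41,50] z:[1/2,37/2] -> miss, prune
    N5 x:[-1,18] y:[16,25] z:[-1/2,35/2] -> hit [16,35/2] leaf, test {P2(miss), P5(miss), P9(miss)}

order=[0, 3, 4, 1, 5]  |boxes|=5  |leaves|=1  hit=miss

== RESULT ==
1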